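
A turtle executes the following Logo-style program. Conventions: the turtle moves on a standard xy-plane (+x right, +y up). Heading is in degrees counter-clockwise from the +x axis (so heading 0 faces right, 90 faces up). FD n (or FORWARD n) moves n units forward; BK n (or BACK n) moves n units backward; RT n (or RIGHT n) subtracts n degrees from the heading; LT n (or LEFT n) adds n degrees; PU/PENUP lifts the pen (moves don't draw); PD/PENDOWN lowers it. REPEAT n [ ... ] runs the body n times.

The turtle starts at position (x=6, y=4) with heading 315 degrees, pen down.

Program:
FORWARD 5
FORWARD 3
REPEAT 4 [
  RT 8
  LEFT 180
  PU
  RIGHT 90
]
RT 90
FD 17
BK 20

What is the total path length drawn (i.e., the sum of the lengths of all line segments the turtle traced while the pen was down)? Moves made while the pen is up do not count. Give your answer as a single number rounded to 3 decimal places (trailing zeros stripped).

Executing turtle program step by step:
Start: pos=(6,4), heading=315, pen down
FD 5: (6,4) -> (9.536,0.464) [heading=315, draw]
FD 3: (9.536,0.464) -> (11.657,-1.657) [heading=315, draw]
REPEAT 4 [
  -- iteration 1/4 --
  RT 8: heading 315 -> 307
  LT 180: heading 307 -> 127
  PU: pen up
  RT 90: heading 127 -> 37
  -- iteration 2/4 --
  RT 8: heading 37 -> 29
  LT 180: heading 29 -> 209
  PU: pen up
  RT 90: heading 209 -> 119
  -- iteration 3/4 --
  RT 8: heading 119 -> 111
  LT 180: heading 111 -> 291
  PU: pen up
  RT 90: heading 291 -> 201
  -- iteration 4/4 --
  RT 8: heading 201 -> 193
  LT 180: heading 193 -> 13
  PU: pen up
  RT 90: heading 13 -> 283
]
RT 90: heading 283 -> 193
FD 17: (11.657,-1.657) -> (-4.907,-5.481) [heading=193, move]
BK 20: (-4.907,-5.481) -> (14.58,-0.982) [heading=193, move]
Final: pos=(14.58,-0.982), heading=193, 2 segment(s) drawn

Segment lengths:
  seg 1: (6,4) -> (9.536,0.464), length = 5
  seg 2: (9.536,0.464) -> (11.657,-1.657), length = 3
Total = 8

Answer: 8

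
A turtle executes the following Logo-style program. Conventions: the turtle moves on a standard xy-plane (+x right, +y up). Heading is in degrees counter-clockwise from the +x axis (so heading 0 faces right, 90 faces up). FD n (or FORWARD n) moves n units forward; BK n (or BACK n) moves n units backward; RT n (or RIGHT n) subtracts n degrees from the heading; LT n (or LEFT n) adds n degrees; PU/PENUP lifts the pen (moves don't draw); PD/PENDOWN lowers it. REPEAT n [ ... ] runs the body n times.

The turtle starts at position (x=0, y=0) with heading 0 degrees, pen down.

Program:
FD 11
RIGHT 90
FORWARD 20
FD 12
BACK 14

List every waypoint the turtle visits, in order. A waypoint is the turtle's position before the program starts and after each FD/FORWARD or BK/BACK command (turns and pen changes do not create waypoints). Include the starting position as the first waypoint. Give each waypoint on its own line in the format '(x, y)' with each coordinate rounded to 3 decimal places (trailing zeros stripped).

Answer: (0, 0)
(11, 0)
(11, -20)
(11, -32)
(11, -18)

Derivation:
Executing turtle program step by step:
Start: pos=(0,0), heading=0, pen down
FD 11: (0,0) -> (11,0) [heading=0, draw]
RT 90: heading 0 -> 270
FD 20: (11,0) -> (11,-20) [heading=270, draw]
FD 12: (11,-20) -> (11,-32) [heading=270, draw]
BK 14: (11,-32) -> (11,-18) [heading=270, draw]
Final: pos=(11,-18), heading=270, 4 segment(s) drawn
Waypoints (5 total):
(0, 0)
(11, 0)
(11, -20)
(11, -32)
(11, -18)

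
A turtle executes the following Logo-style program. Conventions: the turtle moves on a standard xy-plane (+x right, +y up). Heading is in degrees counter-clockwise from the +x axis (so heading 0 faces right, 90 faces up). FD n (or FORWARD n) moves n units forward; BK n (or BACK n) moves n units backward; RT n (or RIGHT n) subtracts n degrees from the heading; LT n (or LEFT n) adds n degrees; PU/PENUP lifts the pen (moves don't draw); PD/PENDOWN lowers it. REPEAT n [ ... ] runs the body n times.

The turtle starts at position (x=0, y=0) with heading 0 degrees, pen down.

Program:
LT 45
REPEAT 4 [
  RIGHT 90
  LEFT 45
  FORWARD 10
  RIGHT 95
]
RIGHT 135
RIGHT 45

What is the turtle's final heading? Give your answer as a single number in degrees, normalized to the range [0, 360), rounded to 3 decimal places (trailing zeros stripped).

Answer: 25

Derivation:
Executing turtle program step by step:
Start: pos=(0,0), heading=0, pen down
LT 45: heading 0 -> 45
REPEAT 4 [
  -- iteration 1/4 --
  RT 90: heading 45 -> 315
  LT 45: heading 315 -> 0
  FD 10: (0,0) -> (10,0) [heading=0, draw]
  RT 95: heading 0 -> 265
  -- iteration 2/4 --
  RT 90: heading 265 -> 175
  LT 45: heading 175 -> 220
  FD 10: (10,0) -> (2.34,-6.428) [heading=220, draw]
  RT 95: heading 220 -> 125
  -- iteration 3/4 --
  RT 90: heading 125 -> 35
  LT 45: heading 35 -> 80
  FD 10: (2.34,-6.428) -> (4.076,3.42) [heading=80, draw]
  RT 95: heading 80 -> 345
  -- iteration 4/4 --
  RT 90: heading 345 -> 255
  LT 45: heading 255 -> 300
  FD 10: (4.076,3.42) -> (9.076,-5.24) [heading=300, draw]
  RT 95: heading 300 -> 205
]
RT 135: heading 205 -> 70
RT 45: heading 70 -> 25
Final: pos=(9.076,-5.24), heading=25, 4 segment(s) drawn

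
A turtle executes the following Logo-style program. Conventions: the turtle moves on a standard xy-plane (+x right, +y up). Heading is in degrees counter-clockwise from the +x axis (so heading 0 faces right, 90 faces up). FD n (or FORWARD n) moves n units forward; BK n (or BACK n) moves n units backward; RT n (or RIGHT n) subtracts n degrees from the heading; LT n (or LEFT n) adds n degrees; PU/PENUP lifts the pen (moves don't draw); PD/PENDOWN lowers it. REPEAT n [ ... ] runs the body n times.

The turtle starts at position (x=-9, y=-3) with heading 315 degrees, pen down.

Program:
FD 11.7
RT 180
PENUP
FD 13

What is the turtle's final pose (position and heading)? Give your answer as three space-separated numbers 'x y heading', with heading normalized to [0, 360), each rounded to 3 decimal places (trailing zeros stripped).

Answer: -9.919 -2.081 135

Derivation:
Executing turtle program step by step:
Start: pos=(-9,-3), heading=315, pen down
FD 11.7: (-9,-3) -> (-0.727,-11.273) [heading=315, draw]
RT 180: heading 315 -> 135
PU: pen up
FD 13: (-0.727,-11.273) -> (-9.919,-2.081) [heading=135, move]
Final: pos=(-9.919,-2.081), heading=135, 1 segment(s) drawn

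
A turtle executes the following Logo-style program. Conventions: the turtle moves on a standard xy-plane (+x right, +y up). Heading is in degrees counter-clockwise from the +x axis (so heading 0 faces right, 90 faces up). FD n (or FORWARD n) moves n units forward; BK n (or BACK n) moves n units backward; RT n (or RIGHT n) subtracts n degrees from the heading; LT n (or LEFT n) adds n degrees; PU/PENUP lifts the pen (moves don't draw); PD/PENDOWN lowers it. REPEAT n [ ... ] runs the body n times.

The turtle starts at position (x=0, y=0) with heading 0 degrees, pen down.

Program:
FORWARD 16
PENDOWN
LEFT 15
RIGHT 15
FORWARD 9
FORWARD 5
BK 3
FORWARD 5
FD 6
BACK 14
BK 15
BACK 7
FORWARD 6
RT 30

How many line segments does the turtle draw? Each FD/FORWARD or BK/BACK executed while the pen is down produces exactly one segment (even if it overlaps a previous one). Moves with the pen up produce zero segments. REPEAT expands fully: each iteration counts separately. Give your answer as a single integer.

Executing turtle program step by step:
Start: pos=(0,0), heading=0, pen down
FD 16: (0,0) -> (16,0) [heading=0, draw]
PD: pen down
LT 15: heading 0 -> 15
RT 15: heading 15 -> 0
FD 9: (16,0) -> (25,0) [heading=0, draw]
FD 5: (25,0) -> (30,0) [heading=0, draw]
BK 3: (30,0) -> (27,0) [heading=0, draw]
FD 5: (27,0) -> (32,0) [heading=0, draw]
FD 6: (32,0) -> (38,0) [heading=0, draw]
BK 14: (38,0) -> (24,0) [heading=0, draw]
BK 15: (24,0) -> (9,0) [heading=0, draw]
BK 7: (9,0) -> (2,0) [heading=0, draw]
FD 6: (2,0) -> (8,0) [heading=0, draw]
RT 30: heading 0 -> 330
Final: pos=(8,0), heading=330, 10 segment(s) drawn
Segments drawn: 10

Answer: 10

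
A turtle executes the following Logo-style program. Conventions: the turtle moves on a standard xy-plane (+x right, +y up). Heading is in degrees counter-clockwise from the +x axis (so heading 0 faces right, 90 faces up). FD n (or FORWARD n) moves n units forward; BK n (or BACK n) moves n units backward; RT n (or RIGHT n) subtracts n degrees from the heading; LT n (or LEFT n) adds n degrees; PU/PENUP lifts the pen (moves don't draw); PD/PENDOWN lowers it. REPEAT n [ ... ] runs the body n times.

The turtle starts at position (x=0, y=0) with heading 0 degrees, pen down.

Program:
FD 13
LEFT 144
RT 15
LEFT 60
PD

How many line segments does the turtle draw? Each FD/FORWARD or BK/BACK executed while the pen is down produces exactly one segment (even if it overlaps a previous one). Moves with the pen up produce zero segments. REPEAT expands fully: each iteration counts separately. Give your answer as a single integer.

Answer: 1

Derivation:
Executing turtle program step by step:
Start: pos=(0,0), heading=0, pen down
FD 13: (0,0) -> (13,0) [heading=0, draw]
LT 144: heading 0 -> 144
RT 15: heading 144 -> 129
LT 60: heading 129 -> 189
PD: pen down
Final: pos=(13,0), heading=189, 1 segment(s) drawn
Segments drawn: 1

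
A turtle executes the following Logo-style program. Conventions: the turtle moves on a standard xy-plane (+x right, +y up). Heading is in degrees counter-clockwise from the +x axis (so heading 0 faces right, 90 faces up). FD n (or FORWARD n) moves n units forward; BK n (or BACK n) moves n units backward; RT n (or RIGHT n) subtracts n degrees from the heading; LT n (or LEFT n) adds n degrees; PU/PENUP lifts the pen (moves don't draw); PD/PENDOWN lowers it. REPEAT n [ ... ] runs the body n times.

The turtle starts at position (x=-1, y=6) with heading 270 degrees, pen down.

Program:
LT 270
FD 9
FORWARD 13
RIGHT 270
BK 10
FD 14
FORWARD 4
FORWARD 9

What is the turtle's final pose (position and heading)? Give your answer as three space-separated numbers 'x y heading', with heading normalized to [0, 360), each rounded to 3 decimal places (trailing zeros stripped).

Answer: -23 -11 270

Derivation:
Executing turtle program step by step:
Start: pos=(-1,6), heading=270, pen down
LT 270: heading 270 -> 180
FD 9: (-1,6) -> (-10,6) [heading=180, draw]
FD 13: (-10,6) -> (-23,6) [heading=180, draw]
RT 270: heading 180 -> 270
BK 10: (-23,6) -> (-23,16) [heading=270, draw]
FD 14: (-23,16) -> (-23,2) [heading=270, draw]
FD 4: (-23,2) -> (-23,-2) [heading=270, draw]
FD 9: (-23,-2) -> (-23,-11) [heading=270, draw]
Final: pos=(-23,-11), heading=270, 6 segment(s) drawn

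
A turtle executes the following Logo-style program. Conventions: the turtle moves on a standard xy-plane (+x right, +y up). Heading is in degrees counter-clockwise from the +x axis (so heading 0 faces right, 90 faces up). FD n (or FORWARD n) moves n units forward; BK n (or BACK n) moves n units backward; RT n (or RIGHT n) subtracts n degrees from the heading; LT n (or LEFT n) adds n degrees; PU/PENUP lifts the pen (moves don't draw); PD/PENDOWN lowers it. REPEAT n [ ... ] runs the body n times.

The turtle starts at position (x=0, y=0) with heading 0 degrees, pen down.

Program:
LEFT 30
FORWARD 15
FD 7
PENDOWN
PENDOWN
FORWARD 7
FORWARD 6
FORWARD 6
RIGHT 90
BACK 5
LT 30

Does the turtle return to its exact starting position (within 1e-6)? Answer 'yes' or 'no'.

Executing turtle program step by step:
Start: pos=(0,0), heading=0, pen down
LT 30: heading 0 -> 30
FD 15: (0,0) -> (12.99,7.5) [heading=30, draw]
FD 7: (12.99,7.5) -> (19.053,11) [heading=30, draw]
PD: pen down
PD: pen down
FD 7: (19.053,11) -> (25.115,14.5) [heading=30, draw]
FD 6: (25.115,14.5) -> (30.311,17.5) [heading=30, draw]
FD 6: (30.311,17.5) -> (35.507,20.5) [heading=30, draw]
RT 90: heading 30 -> 300
BK 5: (35.507,20.5) -> (33.007,24.83) [heading=300, draw]
LT 30: heading 300 -> 330
Final: pos=(33.007,24.83), heading=330, 6 segment(s) drawn

Start position: (0, 0)
Final position: (33.007, 24.83)
Distance = 41.304; >= 1e-6 -> NOT closed

Answer: no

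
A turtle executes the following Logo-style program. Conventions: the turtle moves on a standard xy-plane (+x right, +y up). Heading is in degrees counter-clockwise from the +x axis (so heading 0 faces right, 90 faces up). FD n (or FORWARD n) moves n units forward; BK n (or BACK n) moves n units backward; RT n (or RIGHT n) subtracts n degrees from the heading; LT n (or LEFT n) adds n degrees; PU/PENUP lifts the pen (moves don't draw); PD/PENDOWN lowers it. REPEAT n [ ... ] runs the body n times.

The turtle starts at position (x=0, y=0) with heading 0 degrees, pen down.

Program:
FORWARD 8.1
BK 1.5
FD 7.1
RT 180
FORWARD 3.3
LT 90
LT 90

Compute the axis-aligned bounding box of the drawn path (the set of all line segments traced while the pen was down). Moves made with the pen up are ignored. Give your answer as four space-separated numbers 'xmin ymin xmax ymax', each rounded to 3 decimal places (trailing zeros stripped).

Executing turtle program step by step:
Start: pos=(0,0), heading=0, pen down
FD 8.1: (0,0) -> (8.1,0) [heading=0, draw]
BK 1.5: (8.1,0) -> (6.6,0) [heading=0, draw]
FD 7.1: (6.6,0) -> (13.7,0) [heading=0, draw]
RT 180: heading 0 -> 180
FD 3.3: (13.7,0) -> (10.4,0) [heading=180, draw]
LT 90: heading 180 -> 270
LT 90: heading 270 -> 0
Final: pos=(10.4,0), heading=0, 4 segment(s) drawn

Segment endpoints: x in {0, 6.6, 8.1, 10.4, 13.7}, y in {0, 0}
xmin=0, ymin=0, xmax=13.7, ymax=0

Answer: 0 0 13.7 0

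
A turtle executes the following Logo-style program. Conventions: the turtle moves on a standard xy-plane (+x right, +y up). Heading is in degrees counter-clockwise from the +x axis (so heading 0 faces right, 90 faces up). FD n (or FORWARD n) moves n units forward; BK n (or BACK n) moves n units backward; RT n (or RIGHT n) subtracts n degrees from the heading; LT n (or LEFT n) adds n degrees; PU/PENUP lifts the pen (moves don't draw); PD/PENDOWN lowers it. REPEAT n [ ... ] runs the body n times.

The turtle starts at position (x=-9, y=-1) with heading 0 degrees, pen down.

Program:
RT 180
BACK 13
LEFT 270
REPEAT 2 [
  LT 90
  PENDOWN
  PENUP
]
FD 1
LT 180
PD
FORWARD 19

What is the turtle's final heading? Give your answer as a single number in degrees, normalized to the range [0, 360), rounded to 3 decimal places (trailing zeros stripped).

Executing turtle program step by step:
Start: pos=(-9,-1), heading=0, pen down
RT 180: heading 0 -> 180
BK 13: (-9,-1) -> (4,-1) [heading=180, draw]
LT 270: heading 180 -> 90
REPEAT 2 [
  -- iteration 1/2 --
  LT 90: heading 90 -> 180
  PD: pen down
  PU: pen up
  -- iteration 2/2 --
  LT 90: heading 180 -> 270
  PD: pen down
  PU: pen up
]
FD 1: (4,-1) -> (4,-2) [heading=270, move]
LT 180: heading 270 -> 90
PD: pen down
FD 19: (4,-2) -> (4,17) [heading=90, draw]
Final: pos=(4,17), heading=90, 2 segment(s) drawn

Answer: 90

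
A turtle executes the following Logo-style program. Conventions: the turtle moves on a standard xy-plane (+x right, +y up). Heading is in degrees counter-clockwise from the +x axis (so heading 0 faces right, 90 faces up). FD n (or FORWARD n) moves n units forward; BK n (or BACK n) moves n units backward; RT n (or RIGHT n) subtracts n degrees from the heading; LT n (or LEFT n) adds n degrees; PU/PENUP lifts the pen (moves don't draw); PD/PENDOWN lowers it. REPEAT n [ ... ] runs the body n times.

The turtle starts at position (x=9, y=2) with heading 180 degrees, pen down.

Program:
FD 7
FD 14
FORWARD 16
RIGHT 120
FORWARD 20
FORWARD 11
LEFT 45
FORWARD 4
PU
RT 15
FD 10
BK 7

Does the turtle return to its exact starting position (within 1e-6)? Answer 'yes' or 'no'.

Executing turtle program step by step:
Start: pos=(9,2), heading=180, pen down
FD 7: (9,2) -> (2,2) [heading=180, draw]
FD 14: (2,2) -> (-12,2) [heading=180, draw]
FD 16: (-12,2) -> (-28,2) [heading=180, draw]
RT 120: heading 180 -> 60
FD 20: (-28,2) -> (-18,19.321) [heading=60, draw]
FD 11: (-18,19.321) -> (-12.5,28.847) [heading=60, draw]
LT 45: heading 60 -> 105
FD 4: (-12.5,28.847) -> (-13.535,32.71) [heading=105, draw]
PU: pen up
RT 15: heading 105 -> 90
FD 10: (-13.535,32.71) -> (-13.535,42.71) [heading=90, move]
BK 7: (-13.535,42.71) -> (-13.535,35.71) [heading=90, move]
Final: pos=(-13.535,35.71), heading=90, 6 segment(s) drawn

Start position: (9, 2)
Final position: (-13.535, 35.71)
Distance = 40.549; >= 1e-6 -> NOT closed

Answer: no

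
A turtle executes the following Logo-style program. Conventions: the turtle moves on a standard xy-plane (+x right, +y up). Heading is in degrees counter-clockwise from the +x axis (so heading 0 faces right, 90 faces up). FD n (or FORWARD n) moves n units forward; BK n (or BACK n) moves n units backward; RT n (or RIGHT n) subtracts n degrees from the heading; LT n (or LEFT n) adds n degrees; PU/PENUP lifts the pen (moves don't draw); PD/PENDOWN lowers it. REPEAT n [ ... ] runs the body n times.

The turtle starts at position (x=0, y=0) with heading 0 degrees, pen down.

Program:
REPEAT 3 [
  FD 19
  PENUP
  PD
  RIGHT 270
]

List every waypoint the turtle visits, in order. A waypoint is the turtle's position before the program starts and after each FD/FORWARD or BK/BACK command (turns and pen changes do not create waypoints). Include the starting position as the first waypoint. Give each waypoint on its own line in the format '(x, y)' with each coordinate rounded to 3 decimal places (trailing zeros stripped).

Answer: (0, 0)
(19, 0)
(19, 19)
(0, 19)

Derivation:
Executing turtle program step by step:
Start: pos=(0,0), heading=0, pen down
REPEAT 3 [
  -- iteration 1/3 --
  FD 19: (0,0) -> (19,0) [heading=0, draw]
  PU: pen up
  PD: pen down
  RT 270: heading 0 -> 90
  -- iteration 2/3 --
  FD 19: (19,0) -> (19,19) [heading=90, draw]
  PU: pen up
  PD: pen down
  RT 270: heading 90 -> 180
  -- iteration 3/3 --
  FD 19: (19,19) -> (0,19) [heading=180, draw]
  PU: pen up
  PD: pen down
  RT 270: heading 180 -> 270
]
Final: pos=(0,19), heading=270, 3 segment(s) drawn
Waypoints (4 total):
(0, 0)
(19, 0)
(19, 19)
(0, 19)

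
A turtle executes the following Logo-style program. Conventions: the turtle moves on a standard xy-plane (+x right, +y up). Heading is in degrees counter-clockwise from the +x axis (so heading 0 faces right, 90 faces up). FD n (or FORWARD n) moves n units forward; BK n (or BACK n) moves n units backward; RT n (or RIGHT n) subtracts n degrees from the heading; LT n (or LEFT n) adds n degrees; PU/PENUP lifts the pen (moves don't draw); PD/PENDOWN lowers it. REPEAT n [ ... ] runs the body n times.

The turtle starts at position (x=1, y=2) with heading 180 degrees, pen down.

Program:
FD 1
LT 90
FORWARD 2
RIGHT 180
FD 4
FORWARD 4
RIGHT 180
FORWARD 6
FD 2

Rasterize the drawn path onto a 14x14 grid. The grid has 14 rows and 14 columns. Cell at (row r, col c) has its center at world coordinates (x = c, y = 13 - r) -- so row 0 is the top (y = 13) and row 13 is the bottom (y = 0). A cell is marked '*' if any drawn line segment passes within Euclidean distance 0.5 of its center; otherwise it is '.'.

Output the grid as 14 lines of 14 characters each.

Answer: ..............
..............
..............
..............
..............
*.............
*.............
*.............
*.............
*.............
*.............
**............
*.............
*.............

Derivation:
Segment 0: (1,2) -> (0,2)
Segment 1: (0,2) -> (-0,0)
Segment 2: (-0,0) -> (-0,4)
Segment 3: (-0,4) -> (0,8)
Segment 4: (0,8) -> (0,2)
Segment 5: (0,2) -> (0,0)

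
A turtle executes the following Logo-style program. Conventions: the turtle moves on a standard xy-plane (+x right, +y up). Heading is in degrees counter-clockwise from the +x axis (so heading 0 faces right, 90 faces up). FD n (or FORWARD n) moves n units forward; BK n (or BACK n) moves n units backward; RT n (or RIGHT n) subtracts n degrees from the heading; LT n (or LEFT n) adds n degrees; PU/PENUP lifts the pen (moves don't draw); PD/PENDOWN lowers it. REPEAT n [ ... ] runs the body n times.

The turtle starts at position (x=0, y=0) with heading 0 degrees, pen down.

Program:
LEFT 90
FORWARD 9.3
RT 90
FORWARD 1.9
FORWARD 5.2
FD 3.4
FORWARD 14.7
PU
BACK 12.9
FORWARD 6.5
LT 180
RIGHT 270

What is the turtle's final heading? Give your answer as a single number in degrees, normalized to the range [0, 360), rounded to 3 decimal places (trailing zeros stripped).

Answer: 270

Derivation:
Executing turtle program step by step:
Start: pos=(0,0), heading=0, pen down
LT 90: heading 0 -> 90
FD 9.3: (0,0) -> (0,9.3) [heading=90, draw]
RT 90: heading 90 -> 0
FD 1.9: (0,9.3) -> (1.9,9.3) [heading=0, draw]
FD 5.2: (1.9,9.3) -> (7.1,9.3) [heading=0, draw]
FD 3.4: (7.1,9.3) -> (10.5,9.3) [heading=0, draw]
FD 14.7: (10.5,9.3) -> (25.2,9.3) [heading=0, draw]
PU: pen up
BK 12.9: (25.2,9.3) -> (12.3,9.3) [heading=0, move]
FD 6.5: (12.3,9.3) -> (18.8,9.3) [heading=0, move]
LT 180: heading 0 -> 180
RT 270: heading 180 -> 270
Final: pos=(18.8,9.3), heading=270, 5 segment(s) drawn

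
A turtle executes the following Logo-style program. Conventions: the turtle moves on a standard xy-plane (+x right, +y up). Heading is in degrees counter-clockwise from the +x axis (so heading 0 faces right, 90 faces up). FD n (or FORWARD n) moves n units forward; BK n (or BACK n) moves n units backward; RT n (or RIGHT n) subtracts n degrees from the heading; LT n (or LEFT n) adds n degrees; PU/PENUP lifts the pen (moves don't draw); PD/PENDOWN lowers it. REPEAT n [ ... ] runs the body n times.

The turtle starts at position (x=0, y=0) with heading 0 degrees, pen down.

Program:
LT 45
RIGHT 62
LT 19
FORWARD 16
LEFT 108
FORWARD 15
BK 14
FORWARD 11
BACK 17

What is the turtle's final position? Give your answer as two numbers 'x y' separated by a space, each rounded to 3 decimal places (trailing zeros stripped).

Executing turtle program step by step:
Start: pos=(0,0), heading=0, pen down
LT 45: heading 0 -> 45
RT 62: heading 45 -> 343
LT 19: heading 343 -> 2
FD 16: (0,0) -> (15.99,0.558) [heading=2, draw]
LT 108: heading 2 -> 110
FD 15: (15.99,0.558) -> (10.86,14.654) [heading=110, draw]
BK 14: (10.86,14.654) -> (15.648,1.498) [heading=110, draw]
FD 11: (15.648,1.498) -> (11.886,11.835) [heading=110, draw]
BK 17: (11.886,11.835) -> (17.7,-4.14) [heading=110, draw]
Final: pos=(17.7,-4.14), heading=110, 5 segment(s) drawn

Answer: 17.7 -4.14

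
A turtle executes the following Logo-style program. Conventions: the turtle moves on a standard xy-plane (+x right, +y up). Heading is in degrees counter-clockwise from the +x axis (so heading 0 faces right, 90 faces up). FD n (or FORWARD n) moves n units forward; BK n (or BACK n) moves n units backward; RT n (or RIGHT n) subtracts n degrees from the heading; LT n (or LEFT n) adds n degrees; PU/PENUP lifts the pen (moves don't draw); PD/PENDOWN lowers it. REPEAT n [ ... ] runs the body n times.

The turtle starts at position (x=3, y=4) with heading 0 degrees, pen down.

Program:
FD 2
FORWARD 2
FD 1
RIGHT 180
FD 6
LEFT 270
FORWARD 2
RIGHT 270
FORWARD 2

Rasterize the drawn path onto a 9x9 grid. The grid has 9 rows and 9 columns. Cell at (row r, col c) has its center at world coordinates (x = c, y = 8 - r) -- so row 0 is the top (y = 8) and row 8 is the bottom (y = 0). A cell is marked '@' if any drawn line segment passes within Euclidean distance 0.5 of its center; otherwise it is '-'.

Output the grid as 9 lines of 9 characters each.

Answer: ---------
---------
@@@------
--@------
--@@@@@@@
---------
---------
---------
---------

Derivation:
Segment 0: (3,4) -> (5,4)
Segment 1: (5,4) -> (7,4)
Segment 2: (7,4) -> (8,4)
Segment 3: (8,4) -> (2,4)
Segment 4: (2,4) -> (2,6)
Segment 5: (2,6) -> (0,6)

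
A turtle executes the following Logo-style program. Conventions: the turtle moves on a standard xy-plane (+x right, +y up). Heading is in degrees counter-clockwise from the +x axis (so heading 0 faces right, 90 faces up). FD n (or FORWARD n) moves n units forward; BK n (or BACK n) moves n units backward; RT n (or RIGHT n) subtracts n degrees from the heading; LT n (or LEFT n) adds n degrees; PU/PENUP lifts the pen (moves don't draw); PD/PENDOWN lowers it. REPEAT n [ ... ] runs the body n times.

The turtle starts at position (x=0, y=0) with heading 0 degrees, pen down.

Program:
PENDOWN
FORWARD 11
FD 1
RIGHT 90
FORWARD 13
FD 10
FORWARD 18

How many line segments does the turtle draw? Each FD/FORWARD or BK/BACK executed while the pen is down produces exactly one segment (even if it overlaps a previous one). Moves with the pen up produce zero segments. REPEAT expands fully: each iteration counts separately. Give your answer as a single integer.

Executing turtle program step by step:
Start: pos=(0,0), heading=0, pen down
PD: pen down
FD 11: (0,0) -> (11,0) [heading=0, draw]
FD 1: (11,0) -> (12,0) [heading=0, draw]
RT 90: heading 0 -> 270
FD 13: (12,0) -> (12,-13) [heading=270, draw]
FD 10: (12,-13) -> (12,-23) [heading=270, draw]
FD 18: (12,-23) -> (12,-41) [heading=270, draw]
Final: pos=(12,-41), heading=270, 5 segment(s) drawn
Segments drawn: 5

Answer: 5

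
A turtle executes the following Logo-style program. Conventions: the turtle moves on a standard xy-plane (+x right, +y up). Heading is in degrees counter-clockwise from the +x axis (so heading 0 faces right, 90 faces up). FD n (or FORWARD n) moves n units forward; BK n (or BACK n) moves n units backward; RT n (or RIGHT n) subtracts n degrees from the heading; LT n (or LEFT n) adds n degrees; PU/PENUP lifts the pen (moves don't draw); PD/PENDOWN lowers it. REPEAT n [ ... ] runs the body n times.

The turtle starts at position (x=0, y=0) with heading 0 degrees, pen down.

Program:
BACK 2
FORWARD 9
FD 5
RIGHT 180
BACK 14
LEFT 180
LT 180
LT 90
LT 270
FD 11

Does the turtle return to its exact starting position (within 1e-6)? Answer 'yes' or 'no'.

Executing turtle program step by step:
Start: pos=(0,0), heading=0, pen down
BK 2: (0,0) -> (-2,0) [heading=0, draw]
FD 9: (-2,0) -> (7,0) [heading=0, draw]
FD 5: (7,0) -> (12,0) [heading=0, draw]
RT 180: heading 0 -> 180
BK 14: (12,0) -> (26,0) [heading=180, draw]
LT 180: heading 180 -> 0
LT 180: heading 0 -> 180
LT 90: heading 180 -> 270
LT 270: heading 270 -> 180
FD 11: (26,0) -> (15,0) [heading=180, draw]
Final: pos=(15,0), heading=180, 5 segment(s) drawn

Start position: (0, 0)
Final position: (15, 0)
Distance = 15; >= 1e-6 -> NOT closed

Answer: no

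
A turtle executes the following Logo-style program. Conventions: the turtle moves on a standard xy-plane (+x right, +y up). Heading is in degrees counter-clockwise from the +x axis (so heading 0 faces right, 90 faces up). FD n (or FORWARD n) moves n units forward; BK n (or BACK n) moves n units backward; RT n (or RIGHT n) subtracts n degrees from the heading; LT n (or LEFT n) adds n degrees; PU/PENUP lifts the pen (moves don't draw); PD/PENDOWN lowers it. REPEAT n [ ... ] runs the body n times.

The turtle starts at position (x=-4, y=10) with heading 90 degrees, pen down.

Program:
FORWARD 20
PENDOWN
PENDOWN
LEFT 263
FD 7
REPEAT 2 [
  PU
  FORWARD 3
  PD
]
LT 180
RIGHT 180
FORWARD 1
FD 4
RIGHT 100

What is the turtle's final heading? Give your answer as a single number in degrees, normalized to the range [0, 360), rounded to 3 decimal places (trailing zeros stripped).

Executing turtle program step by step:
Start: pos=(-4,10), heading=90, pen down
FD 20: (-4,10) -> (-4,30) [heading=90, draw]
PD: pen down
PD: pen down
LT 263: heading 90 -> 353
FD 7: (-4,30) -> (2.948,29.147) [heading=353, draw]
REPEAT 2 [
  -- iteration 1/2 --
  PU: pen up
  FD 3: (2.948,29.147) -> (5.925,28.781) [heading=353, move]
  PD: pen down
  -- iteration 2/2 --
  PU: pen up
  FD 3: (5.925,28.781) -> (8.903,28.416) [heading=353, move]
  PD: pen down
]
LT 180: heading 353 -> 173
RT 180: heading 173 -> 353
FD 1: (8.903,28.416) -> (9.896,28.294) [heading=353, draw]
FD 4: (9.896,28.294) -> (13.866,27.806) [heading=353, draw]
RT 100: heading 353 -> 253
Final: pos=(13.866,27.806), heading=253, 4 segment(s) drawn

Answer: 253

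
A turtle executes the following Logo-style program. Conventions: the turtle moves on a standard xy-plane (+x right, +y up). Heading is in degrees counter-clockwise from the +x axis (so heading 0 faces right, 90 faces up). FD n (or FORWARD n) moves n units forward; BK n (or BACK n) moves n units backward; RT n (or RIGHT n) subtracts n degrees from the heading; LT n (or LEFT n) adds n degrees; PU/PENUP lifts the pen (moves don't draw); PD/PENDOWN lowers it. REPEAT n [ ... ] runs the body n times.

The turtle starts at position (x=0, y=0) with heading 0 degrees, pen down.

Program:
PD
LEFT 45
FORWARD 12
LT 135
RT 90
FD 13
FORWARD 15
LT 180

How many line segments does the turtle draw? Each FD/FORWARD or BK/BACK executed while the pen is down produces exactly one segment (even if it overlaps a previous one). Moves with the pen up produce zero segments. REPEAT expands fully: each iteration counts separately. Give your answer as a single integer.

Executing turtle program step by step:
Start: pos=(0,0), heading=0, pen down
PD: pen down
LT 45: heading 0 -> 45
FD 12: (0,0) -> (8.485,8.485) [heading=45, draw]
LT 135: heading 45 -> 180
RT 90: heading 180 -> 90
FD 13: (8.485,8.485) -> (8.485,21.485) [heading=90, draw]
FD 15: (8.485,21.485) -> (8.485,36.485) [heading=90, draw]
LT 180: heading 90 -> 270
Final: pos=(8.485,36.485), heading=270, 3 segment(s) drawn
Segments drawn: 3

Answer: 3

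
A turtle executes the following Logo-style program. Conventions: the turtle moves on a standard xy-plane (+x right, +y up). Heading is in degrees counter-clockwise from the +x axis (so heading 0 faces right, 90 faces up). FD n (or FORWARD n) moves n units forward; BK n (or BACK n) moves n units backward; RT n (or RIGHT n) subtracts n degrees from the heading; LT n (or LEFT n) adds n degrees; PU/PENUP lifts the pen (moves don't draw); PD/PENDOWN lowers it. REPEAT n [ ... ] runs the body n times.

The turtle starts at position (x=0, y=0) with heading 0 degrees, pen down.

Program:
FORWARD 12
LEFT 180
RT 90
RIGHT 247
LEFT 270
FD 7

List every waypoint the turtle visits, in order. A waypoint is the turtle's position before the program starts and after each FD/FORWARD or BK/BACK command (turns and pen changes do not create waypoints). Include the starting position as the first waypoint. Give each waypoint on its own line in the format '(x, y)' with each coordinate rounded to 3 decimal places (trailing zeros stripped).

Executing turtle program step by step:
Start: pos=(0,0), heading=0, pen down
FD 12: (0,0) -> (12,0) [heading=0, draw]
LT 180: heading 0 -> 180
RT 90: heading 180 -> 90
RT 247: heading 90 -> 203
LT 270: heading 203 -> 113
FD 7: (12,0) -> (9.265,6.444) [heading=113, draw]
Final: pos=(9.265,6.444), heading=113, 2 segment(s) drawn
Waypoints (3 total):
(0, 0)
(12, 0)
(9.265, 6.444)

Answer: (0, 0)
(12, 0)
(9.265, 6.444)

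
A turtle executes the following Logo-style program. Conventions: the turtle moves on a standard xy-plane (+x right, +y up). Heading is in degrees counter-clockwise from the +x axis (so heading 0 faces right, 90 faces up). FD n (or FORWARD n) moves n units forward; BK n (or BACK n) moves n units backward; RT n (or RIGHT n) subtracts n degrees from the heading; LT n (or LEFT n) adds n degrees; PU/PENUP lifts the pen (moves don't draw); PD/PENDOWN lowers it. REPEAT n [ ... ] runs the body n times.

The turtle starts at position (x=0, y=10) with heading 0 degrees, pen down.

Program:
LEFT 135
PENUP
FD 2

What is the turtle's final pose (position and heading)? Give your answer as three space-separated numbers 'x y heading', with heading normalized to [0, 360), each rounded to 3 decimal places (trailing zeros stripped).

Answer: -1.414 11.414 135

Derivation:
Executing turtle program step by step:
Start: pos=(0,10), heading=0, pen down
LT 135: heading 0 -> 135
PU: pen up
FD 2: (0,10) -> (-1.414,11.414) [heading=135, move]
Final: pos=(-1.414,11.414), heading=135, 0 segment(s) drawn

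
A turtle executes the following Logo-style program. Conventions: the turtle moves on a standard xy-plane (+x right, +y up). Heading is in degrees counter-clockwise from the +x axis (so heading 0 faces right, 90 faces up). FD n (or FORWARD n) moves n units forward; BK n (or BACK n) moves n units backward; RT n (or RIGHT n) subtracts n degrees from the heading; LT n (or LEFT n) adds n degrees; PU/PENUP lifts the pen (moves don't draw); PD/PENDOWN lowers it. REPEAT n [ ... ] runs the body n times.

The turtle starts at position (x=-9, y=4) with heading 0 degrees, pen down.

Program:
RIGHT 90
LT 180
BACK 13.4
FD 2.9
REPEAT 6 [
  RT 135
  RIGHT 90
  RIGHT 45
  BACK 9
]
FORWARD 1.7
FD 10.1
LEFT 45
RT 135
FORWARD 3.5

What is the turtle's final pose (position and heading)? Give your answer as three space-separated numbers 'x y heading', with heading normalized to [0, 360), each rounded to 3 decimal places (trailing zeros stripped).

Executing turtle program step by step:
Start: pos=(-9,4), heading=0, pen down
RT 90: heading 0 -> 270
LT 180: heading 270 -> 90
BK 13.4: (-9,4) -> (-9,-9.4) [heading=90, draw]
FD 2.9: (-9,-9.4) -> (-9,-6.5) [heading=90, draw]
REPEAT 6 [
  -- iteration 1/6 --
  RT 135: heading 90 -> 315
  RT 90: heading 315 -> 225
  RT 45: heading 225 -> 180
  BK 9: (-9,-6.5) -> (0,-6.5) [heading=180, draw]
  -- iteration 2/6 --
  RT 135: heading 180 -> 45
  RT 90: heading 45 -> 315
  RT 45: heading 315 -> 270
  BK 9: (0,-6.5) -> (0,2.5) [heading=270, draw]
  -- iteration 3/6 --
  RT 135: heading 270 -> 135
  RT 90: heading 135 -> 45
  RT 45: heading 45 -> 0
  BK 9: (0,2.5) -> (-9,2.5) [heading=0, draw]
  -- iteration 4/6 --
  RT 135: heading 0 -> 225
  RT 90: heading 225 -> 135
  RT 45: heading 135 -> 90
  BK 9: (-9,2.5) -> (-9,-6.5) [heading=90, draw]
  -- iteration 5/6 --
  RT 135: heading 90 -> 315
  RT 90: heading 315 -> 225
  RT 45: heading 225 -> 180
  BK 9: (-9,-6.5) -> (0,-6.5) [heading=180, draw]
  -- iteration 6/6 --
  RT 135: heading 180 -> 45
  RT 90: heading 45 -> 315
  RT 45: heading 315 -> 270
  BK 9: (0,-6.5) -> (0,2.5) [heading=270, draw]
]
FD 1.7: (0,2.5) -> (0,0.8) [heading=270, draw]
FD 10.1: (0,0.8) -> (0,-9.3) [heading=270, draw]
LT 45: heading 270 -> 315
RT 135: heading 315 -> 180
FD 3.5: (0,-9.3) -> (-3.5,-9.3) [heading=180, draw]
Final: pos=(-3.5,-9.3), heading=180, 11 segment(s) drawn

Answer: -3.5 -9.3 180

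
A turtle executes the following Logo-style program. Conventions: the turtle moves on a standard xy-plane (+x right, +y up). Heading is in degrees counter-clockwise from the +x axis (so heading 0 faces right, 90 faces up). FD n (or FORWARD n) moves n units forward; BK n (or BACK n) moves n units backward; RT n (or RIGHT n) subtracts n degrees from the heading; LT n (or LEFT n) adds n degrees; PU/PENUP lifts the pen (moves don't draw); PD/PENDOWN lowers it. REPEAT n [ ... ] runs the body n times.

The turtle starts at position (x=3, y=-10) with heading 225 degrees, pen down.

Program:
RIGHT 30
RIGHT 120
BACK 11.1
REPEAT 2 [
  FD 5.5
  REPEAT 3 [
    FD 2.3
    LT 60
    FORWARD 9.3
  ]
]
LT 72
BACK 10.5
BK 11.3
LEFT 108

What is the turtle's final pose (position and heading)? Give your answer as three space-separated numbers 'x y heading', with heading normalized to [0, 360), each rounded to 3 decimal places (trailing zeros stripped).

Answer: 18.41 -32.595 255

Derivation:
Executing turtle program step by step:
Start: pos=(3,-10), heading=225, pen down
RT 30: heading 225 -> 195
RT 120: heading 195 -> 75
BK 11.1: (3,-10) -> (0.127,-20.722) [heading=75, draw]
REPEAT 2 [
  -- iteration 1/2 --
  FD 5.5: (0.127,-20.722) -> (1.551,-15.409) [heading=75, draw]
  REPEAT 3 [
    -- iteration 1/3 --
    FD 2.3: (1.551,-15.409) -> (2.146,-13.188) [heading=75, draw]
    LT 60: heading 75 -> 135
    FD 9.3: (2.146,-13.188) -> (-4.43,-6.611) [heading=135, draw]
    -- iteration 2/3 --
    FD 2.3: (-4.43,-6.611) -> (-6.057,-4.985) [heading=135, draw]
    LT 60: heading 135 -> 195
    FD 9.3: (-6.057,-4.985) -> (-15.04,-7.392) [heading=195, draw]
    -- iteration 3/3 --
    FD 2.3: (-15.04,-7.392) -> (-17.261,-7.987) [heading=195, draw]
    LT 60: heading 195 -> 255
    FD 9.3: (-17.261,-7.987) -> (-19.668,-16.971) [heading=255, draw]
  ]
  -- iteration 2/2 --
  FD 5.5: (-19.668,-16.971) -> (-21.092,-22.283) [heading=255, draw]
  REPEAT 3 [
    -- iteration 1/3 --
    FD 2.3: (-21.092,-22.283) -> (-21.687,-24.505) [heading=255, draw]
    LT 60: heading 255 -> 315
    FD 9.3: (-21.687,-24.505) -> (-15.111,-31.081) [heading=315, draw]
    -- iteration 2/3 --
    FD 2.3: (-15.111,-31.081) -> (-13.485,-32.707) [heading=315, draw]
    LT 60: heading 315 -> 15
    FD 9.3: (-13.485,-32.707) -> (-4.502,-30.3) [heading=15, draw]
    -- iteration 3/3 --
    FD 2.3: (-4.502,-30.3) -> (-2.28,-29.705) [heading=15, draw]
    LT 60: heading 15 -> 75
    FD 9.3: (-2.28,-29.705) -> (0.127,-20.722) [heading=75, draw]
  ]
]
LT 72: heading 75 -> 147
BK 10.5: (0.127,-20.722) -> (8.933,-26.44) [heading=147, draw]
BK 11.3: (8.933,-26.44) -> (18.41,-32.595) [heading=147, draw]
LT 108: heading 147 -> 255
Final: pos=(18.41,-32.595), heading=255, 17 segment(s) drawn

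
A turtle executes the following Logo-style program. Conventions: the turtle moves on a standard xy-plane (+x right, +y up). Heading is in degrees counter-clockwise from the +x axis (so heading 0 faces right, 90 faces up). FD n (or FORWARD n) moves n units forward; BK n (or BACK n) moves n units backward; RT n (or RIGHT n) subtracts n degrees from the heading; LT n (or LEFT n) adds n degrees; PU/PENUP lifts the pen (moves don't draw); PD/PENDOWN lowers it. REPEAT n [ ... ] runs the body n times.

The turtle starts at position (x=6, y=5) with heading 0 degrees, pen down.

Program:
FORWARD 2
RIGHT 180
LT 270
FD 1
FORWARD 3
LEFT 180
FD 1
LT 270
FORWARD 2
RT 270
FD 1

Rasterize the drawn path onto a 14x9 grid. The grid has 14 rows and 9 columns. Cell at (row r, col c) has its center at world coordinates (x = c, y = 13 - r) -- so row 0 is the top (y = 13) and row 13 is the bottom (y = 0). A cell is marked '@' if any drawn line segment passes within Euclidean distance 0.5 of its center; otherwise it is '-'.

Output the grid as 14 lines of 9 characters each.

Segment 0: (6,5) -> (8,5)
Segment 1: (8,5) -> (8,6)
Segment 2: (8,6) -> (8,9)
Segment 3: (8,9) -> (8,8)
Segment 4: (8,8) -> (6,8)
Segment 5: (6,8) -> (6,7)

Answer: ---------
---------
---------
---------
--------@
------@@@
------@-@
--------@
------@@@
---------
---------
---------
---------
---------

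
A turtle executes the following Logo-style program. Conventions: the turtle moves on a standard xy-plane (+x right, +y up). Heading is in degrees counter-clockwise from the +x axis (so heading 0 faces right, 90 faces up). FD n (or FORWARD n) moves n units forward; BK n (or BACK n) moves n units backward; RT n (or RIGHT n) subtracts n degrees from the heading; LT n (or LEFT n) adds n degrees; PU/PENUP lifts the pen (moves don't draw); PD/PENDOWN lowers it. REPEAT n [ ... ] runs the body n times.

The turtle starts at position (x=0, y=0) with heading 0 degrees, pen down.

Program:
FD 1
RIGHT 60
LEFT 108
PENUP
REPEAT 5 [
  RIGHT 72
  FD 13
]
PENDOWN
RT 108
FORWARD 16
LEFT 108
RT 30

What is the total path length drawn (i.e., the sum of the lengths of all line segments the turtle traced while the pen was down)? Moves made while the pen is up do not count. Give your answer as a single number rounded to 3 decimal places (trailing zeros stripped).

Executing turtle program step by step:
Start: pos=(0,0), heading=0, pen down
FD 1: (0,0) -> (1,0) [heading=0, draw]
RT 60: heading 0 -> 300
LT 108: heading 300 -> 48
PU: pen up
REPEAT 5 [
  -- iteration 1/5 --
  RT 72: heading 48 -> 336
  FD 13: (1,0) -> (12.876,-5.288) [heading=336, move]
  -- iteration 2/5 --
  RT 72: heading 336 -> 264
  FD 13: (12.876,-5.288) -> (11.517,-18.216) [heading=264, move]
  -- iteration 3/5 --
  RT 72: heading 264 -> 192
  FD 13: (11.517,-18.216) -> (-1.199,-20.919) [heading=192, move]
  -- iteration 4/5 --
  RT 72: heading 192 -> 120
  FD 13: (-1.199,-20.919) -> (-7.699,-9.661) [heading=120, move]
  -- iteration 5/5 --
  RT 72: heading 120 -> 48
  FD 13: (-7.699,-9.661) -> (1,0) [heading=48, move]
]
PD: pen down
RT 108: heading 48 -> 300
FD 16: (1,0) -> (9,-13.856) [heading=300, draw]
LT 108: heading 300 -> 48
RT 30: heading 48 -> 18
Final: pos=(9,-13.856), heading=18, 2 segment(s) drawn

Segment lengths:
  seg 1: (0,0) -> (1,0), length = 1
  seg 2: (1,0) -> (9,-13.856), length = 16
Total = 17

Answer: 17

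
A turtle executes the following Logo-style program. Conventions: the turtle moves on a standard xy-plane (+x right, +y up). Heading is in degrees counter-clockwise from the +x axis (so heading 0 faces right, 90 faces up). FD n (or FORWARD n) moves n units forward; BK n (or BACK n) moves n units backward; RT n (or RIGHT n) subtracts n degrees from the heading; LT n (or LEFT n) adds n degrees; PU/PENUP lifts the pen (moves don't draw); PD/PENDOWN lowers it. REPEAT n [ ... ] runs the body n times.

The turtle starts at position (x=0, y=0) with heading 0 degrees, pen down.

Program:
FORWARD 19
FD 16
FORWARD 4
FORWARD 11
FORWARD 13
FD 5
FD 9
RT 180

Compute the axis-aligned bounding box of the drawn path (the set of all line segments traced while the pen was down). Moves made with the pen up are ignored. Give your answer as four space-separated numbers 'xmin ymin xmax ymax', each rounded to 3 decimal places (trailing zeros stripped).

Executing turtle program step by step:
Start: pos=(0,0), heading=0, pen down
FD 19: (0,0) -> (19,0) [heading=0, draw]
FD 16: (19,0) -> (35,0) [heading=0, draw]
FD 4: (35,0) -> (39,0) [heading=0, draw]
FD 11: (39,0) -> (50,0) [heading=0, draw]
FD 13: (50,0) -> (63,0) [heading=0, draw]
FD 5: (63,0) -> (68,0) [heading=0, draw]
FD 9: (68,0) -> (77,0) [heading=0, draw]
RT 180: heading 0 -> 180
Final: pos=(77,0), heading=180, 7 segment(s) drawn

Segment endpoints: x in {0, 19, 35, 39, 50, 63, 68, 77}, y in {0}
xmin=0, ymin=0, xmax=77, ymax=0

Answer: 0 0 77 0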